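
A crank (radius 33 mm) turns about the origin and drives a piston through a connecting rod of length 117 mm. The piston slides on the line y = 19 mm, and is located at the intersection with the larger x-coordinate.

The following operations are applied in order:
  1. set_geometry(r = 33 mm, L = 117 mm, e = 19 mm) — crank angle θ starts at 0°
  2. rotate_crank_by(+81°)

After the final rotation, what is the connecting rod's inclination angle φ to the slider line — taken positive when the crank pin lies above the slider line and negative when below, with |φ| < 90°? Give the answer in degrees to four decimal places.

set_geometry: r = 33 mm, L = 117 mm, e = 19 mm; θ ← 0°
rotate_crank_by(+81°): θ ← 0° +81° = 81°
crank pin P = (r cos θ, r sin θ) = (5.162337, 32.593715)
h = r sin θ − e = 32.593715 − 19 = 13.593715
sin φ = h / L = 13.593715 / 117 = 0.11618560
φ = arcsin(0.11618560) = 6.672013°

6.6720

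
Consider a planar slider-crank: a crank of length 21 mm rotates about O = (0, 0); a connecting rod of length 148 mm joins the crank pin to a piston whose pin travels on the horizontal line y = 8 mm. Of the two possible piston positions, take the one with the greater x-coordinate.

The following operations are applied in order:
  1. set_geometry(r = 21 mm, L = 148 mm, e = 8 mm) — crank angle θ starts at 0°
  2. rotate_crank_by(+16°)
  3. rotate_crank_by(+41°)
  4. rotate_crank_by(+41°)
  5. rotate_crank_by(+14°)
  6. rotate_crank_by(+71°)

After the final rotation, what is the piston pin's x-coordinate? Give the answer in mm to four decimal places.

set_geometry: r = 21 mm, L = 148 mm, e = 8 mm; θ ← 0°
rotate_crank_by(+16°): θ ← 0° +16° = 16°
rotate_crank_by(+41°): θ ← 16° +41° = 57°
rotate_crank_by(+41°): θ ← 57° +41° = 98°
rotate_crank_by(+14°): θ ← 98° +14° = 112°
rotate_crank_by(+71°): θ ← 112° +71° = 183°
crank pin P = (r cos θ, r sin θ) = (-20.971220, -1.099055)
h = r sin θ − e = -1.099055 − 8 = -9.099055
x = r cos θ + √(L² − h²) = -20.971220 + √(21904.0 − 82.7928) = -20.971220 + 147.720030 = 126.748810

126.7488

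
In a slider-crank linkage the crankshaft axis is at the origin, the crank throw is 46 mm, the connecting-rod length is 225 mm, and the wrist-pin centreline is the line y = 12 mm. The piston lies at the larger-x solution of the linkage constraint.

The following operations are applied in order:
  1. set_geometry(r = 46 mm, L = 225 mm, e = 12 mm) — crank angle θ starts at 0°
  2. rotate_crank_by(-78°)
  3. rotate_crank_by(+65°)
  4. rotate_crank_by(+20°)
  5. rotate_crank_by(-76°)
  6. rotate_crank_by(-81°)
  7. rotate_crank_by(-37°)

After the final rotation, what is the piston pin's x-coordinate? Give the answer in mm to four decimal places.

set_geometry: r = 46 mm, L = 225 mm, e = 12 mm; θ ← 0°
rotate_crank_by(-78°): θ ← 0° -78° = -78°
rotate_crank_by(+65°): θ ← -78° +65° = -13°
rotate_crank_by(+20°): θ ← -13° +20° = 7°
rotate_crank_by(-76°): θ ← 7° -76° = -69°
rotate_crank_by(-81°): θ ← -69° -81° = -150°
rotate_crank_by(-37°): θ ← -150° -37° = -187°
crank pin P = (r cos θ, r sin θ) = (-45.657123, 5.605990)
h = r sin θ − e = 5.605990 − 12 = -6.394010
x = r cos θ + √(L² − h²) = -45.657123 + √(50625.0 − 40.8834) = -45.657123 + 224.909130 = 179.252007

179.2520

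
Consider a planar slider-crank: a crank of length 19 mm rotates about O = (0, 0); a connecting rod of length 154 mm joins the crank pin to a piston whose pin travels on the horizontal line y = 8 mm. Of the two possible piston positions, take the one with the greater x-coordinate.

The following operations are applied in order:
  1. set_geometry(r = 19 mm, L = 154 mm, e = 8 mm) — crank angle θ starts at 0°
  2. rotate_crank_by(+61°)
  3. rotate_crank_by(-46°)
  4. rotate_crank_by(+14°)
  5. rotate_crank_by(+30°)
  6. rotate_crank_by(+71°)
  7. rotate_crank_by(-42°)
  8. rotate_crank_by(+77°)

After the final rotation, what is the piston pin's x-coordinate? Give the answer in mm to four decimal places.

set_geometry: r = 19 mm, L = 154 mm, e = 8 mm; θ ← 0°
rotate_crank_by(+61°): θ ← 0° +61° = 61°
rotate_crank_by(-46°): θ ← 61° -46° = 15°
rotate_crank_by(+14°): θ ← 15° +14° = 29°
rotate_crank_by(+30°): θ ← 29° +30° = 59°
rotate_crank_by(+71°): θ ← 59° +71° = 130°
rotate_crank_by(-42°): θ ← 130° -42° = 88°
rotate_crank_by(+77°): θ ← 88° +77° = 165°
crank pin P = (r cos θ, r sin θ) = (-18.352591, 4.917562)
h = r sin θ − e = 4.917562 − 8 = -3.082438
x = r cos θ + √(L² − h²) = -18.352591 + √(23716.0 − 9.5014) = -18.352591 + 153.969148 = 135.616557

135.6166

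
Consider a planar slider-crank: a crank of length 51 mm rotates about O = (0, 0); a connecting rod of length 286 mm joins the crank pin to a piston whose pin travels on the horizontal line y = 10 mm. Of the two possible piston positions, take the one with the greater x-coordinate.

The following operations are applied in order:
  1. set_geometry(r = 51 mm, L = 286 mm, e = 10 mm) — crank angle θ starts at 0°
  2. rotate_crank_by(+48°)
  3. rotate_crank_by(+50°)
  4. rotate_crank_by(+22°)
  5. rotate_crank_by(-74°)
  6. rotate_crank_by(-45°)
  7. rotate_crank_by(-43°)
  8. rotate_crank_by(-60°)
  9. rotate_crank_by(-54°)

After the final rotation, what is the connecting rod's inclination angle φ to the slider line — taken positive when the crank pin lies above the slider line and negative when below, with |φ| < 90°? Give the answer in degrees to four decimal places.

set_geometry: r = 51 mm, L = 286 mm, e = 10 mm; θ ← 0°
rotate_crank_by(+48°): θ ← 0° +48° = 48°
rotate_crank_by(+50°): θ ← 48° +50° = 98°
rotate_crank_by(+22°): θ ← 98° +22° = 120°
rotate_crank_by(-74°): θ ← 120° -74° = 46°
rotate_crank_by(-45°): θ ← 46° -45° = 1°
rotate_crank_by(-43°): θ ← 1° -43° = -42°
rotate_crank_by(-60°): θ ← -42° -60° = -102°
rotate_crank_by(-54°): θ ← -102° -54° = -156°
crank pin P = (r cos θ, r sin θ) = (-46.590818, -20.743569)
h = r sin θ − e = -20.743569 − 10 = -30.743569
sin φ = h / L = -30.743569 / 286 = -0.10749500
φ = arcsin(-0.10749500) = -6.170933°

-6.1709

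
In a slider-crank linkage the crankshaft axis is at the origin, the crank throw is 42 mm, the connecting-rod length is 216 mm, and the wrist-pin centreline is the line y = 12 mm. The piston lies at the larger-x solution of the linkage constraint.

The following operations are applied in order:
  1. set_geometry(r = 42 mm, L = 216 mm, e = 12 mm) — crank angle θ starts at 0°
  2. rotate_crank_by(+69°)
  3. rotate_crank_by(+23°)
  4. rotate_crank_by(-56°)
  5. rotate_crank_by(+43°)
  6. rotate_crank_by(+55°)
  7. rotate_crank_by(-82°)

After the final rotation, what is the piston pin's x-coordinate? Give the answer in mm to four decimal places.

240.8251

set_geometry: r = 42 mm, L = 216 mm, e = 12 mm; θ ← 0°
rotate_crank_by(+69°): θ ← 0° +69° = 69°
rotate_crank_by(+23°): θ ← 69° +23° = 92°
rotate_crank_by(-56°): θ ← 92° -56° = 36°
rotate_crank_by(+43°): θ ← 36° +43° = 79°
rotate_crank_by(+55°): θ ← 79° +55° = 134°
rotate_crank_by(-82°): θ ← 134° -82° = 52°
crank pin P = (r cos θ, r sin θ) = (25.857782, 33.096452)
h = r sin θ − e = 33.096452 − 12 = 21.096452
x = r cos θ + √(L² − h²) = 25.857782 + √(46656.0 − 445.0603) = 25.857782 + 214.967299 = 240.825081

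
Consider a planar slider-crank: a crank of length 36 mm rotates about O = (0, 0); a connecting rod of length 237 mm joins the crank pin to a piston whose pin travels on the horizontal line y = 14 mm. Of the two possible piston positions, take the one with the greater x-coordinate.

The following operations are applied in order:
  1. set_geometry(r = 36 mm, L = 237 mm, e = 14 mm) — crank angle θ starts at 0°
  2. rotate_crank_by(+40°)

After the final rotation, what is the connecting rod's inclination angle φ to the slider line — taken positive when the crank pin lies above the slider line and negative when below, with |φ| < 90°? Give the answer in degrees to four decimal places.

2.2103

set_geometry: r = 36 mm, L = 237 mm, e = 14 mm; θ ← 0°
rotate_crank_by(+40°): θ ← 0° +40° = 40°
crank pin P = (r cos θ, r sin θ) = (27.577600, 23.140354)
h = r sin θ − e = 23.140354 − 14 = 9.140354
sin φ = h / L = 9.140354 / 237 = 0.03856689
φ = arcsin(0.03856689) = 2.210268°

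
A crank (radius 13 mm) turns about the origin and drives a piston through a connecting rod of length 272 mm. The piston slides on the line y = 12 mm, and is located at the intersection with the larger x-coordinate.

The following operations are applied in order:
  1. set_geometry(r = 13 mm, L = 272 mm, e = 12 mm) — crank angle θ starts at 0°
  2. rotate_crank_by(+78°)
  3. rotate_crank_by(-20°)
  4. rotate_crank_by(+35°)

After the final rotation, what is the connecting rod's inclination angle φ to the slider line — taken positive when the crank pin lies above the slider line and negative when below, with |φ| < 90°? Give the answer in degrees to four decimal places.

set_geometry: r = 13 mm, L = 272 mm, e = 12 mm; θ ← 0°
rotate_crank_by(+78°): θ ← 0° +78° = 78°
rotate_crank_by(-20°): θ ← 78° -20° = 58°
rotate_crank_by(+35°): θ ← 58° +35° = 93°
crank pin P = (r cos θ, r sin θ) = (-0.680367, 12.982184)
h = r sin θ − e = 12.982184 − 12 = 0.982184
sin φ = h / L = 0.982184 / 272 = 0.00361097
φ = arcsin(0.00361097) = 0.206894°

0.2069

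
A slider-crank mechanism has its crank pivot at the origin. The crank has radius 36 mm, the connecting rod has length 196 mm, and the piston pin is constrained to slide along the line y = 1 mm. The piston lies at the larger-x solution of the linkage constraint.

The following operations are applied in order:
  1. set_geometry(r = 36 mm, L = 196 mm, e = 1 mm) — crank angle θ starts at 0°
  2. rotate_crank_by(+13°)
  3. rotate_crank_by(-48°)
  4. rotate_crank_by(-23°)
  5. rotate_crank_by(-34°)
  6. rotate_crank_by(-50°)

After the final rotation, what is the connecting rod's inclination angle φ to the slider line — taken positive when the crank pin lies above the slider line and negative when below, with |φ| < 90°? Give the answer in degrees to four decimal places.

set_geometry: r = 36 mm, L = 196 mm, e = 1 mm; θ ← 0°
rotate_crank_by(+13°): θ ← 0° +13° = 13°
rotate_crank_by(-48°): θ ← 13° -48° = -35°
rotate_crank_by(-23°): θ ← -35° -23° = -58°
rotate_crank_by(-34°): θ ← -58° -34° = -92°
rotate_crank_by(-50°): θ ← -92° -50° = -142°
crank pin P = (r cos θ, r sin θ) = (-28.368387, -22.163813)
h = r sin θ − e = -22.163813 − 1 = -23.163813
sin φ = h / L = -23.163813 / 196 = -0.11818272
φ = arcsin(-0.11818272) = -6.787234°

-6.7872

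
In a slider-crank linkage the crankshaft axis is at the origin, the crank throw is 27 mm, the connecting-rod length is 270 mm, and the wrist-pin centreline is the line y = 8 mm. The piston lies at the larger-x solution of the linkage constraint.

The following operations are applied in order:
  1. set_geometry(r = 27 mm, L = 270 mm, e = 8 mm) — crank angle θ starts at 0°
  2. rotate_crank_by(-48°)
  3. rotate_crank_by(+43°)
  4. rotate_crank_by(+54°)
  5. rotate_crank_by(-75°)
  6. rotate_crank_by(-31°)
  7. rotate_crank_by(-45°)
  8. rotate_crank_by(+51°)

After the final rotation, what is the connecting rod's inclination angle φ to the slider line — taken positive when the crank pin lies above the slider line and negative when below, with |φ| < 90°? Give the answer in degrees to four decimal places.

set_geometry: r = 27 mm, L = 270 mm, e = 8 mm; θ ← 0°
rotate_crank_by(-48°): θ ← 0° -48° = -48°
rotate_crank_by(+43°): θ ← -48° +43° = -5°
rotate_crank_by(+54°): θ ← -5° +54° = 49°
rotate_crank_by(-75°): θ ← 49° -75° = -26°
rotate_crank_by(-31°): θ ← -26° -31° = -57°
rotate_crank_by(-45°): θ ← -57° -45° = -102°
rotate_crank_by(+51°): θ ← -102° +51° = -51°
crank pin P = (r cos θ, r sin θ) = (16.991651, -20.982941)
h = r sin θ − e = -20.982941 − 8 = -28.982941
sin φ = h / L = -28.982941 / 270 = -0.10734423
φ = arcsin(-0.10734423) = -6.162244°

-6.1622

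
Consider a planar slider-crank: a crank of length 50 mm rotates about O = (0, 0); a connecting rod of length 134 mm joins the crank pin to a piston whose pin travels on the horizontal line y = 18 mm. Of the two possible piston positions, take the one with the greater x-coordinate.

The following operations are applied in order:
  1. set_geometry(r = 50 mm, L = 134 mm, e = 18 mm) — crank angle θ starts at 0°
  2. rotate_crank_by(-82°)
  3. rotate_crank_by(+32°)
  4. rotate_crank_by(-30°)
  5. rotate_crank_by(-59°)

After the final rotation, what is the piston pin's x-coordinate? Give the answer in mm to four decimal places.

86.2607

set_geometry: r = 50 mm, L = 134 mm, e = 18 mm; θ ← 0°
rotate_crank_by(-82°): θ ← 0° -82° = -82°
rotate_crank_by(+32°): θ ← -82° +32° = -50°
rotate_crank_by(-30°): θ ← -50° -30° = -80°
rotate_crank_by(-59°): θ ← -80° -59° = -139°
crank pin P = (r cos θ, r sin θ) = (-37.735479, -32.802951)
h = r sin θ − e = -32.802951 − 18 = -50.802951
x = r cos θ + √(L² − h²) = -37.735479 + √(17956.0 − 2580.9399) = -37.735479 + 123.996210 = 86.260731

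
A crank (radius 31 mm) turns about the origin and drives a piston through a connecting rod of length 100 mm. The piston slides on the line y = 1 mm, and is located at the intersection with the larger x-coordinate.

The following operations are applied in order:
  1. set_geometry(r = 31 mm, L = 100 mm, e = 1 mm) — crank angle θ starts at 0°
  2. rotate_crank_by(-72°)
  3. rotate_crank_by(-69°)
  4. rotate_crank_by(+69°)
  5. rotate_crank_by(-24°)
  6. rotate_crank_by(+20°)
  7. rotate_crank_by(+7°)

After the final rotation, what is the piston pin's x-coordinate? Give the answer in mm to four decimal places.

106.5219

set_geometry: r = 31 mm, L = 100 mm, e = 1 mm; θ ← 0°
rotate_crank_by(-72°): θ ← 0° -72° = -72°
rotate_crank_by(-69°): θ ← -72° -69° = -141°
rotate_crank_by(+69°): θ ← -141° +69° = -72°
rotate_crank_by(-24°): θ ← -72° -24° = -96°
rotate_crank_by(+20°): θ ← -96° +20° = -76°
rotate_crank_by(+7°): θ ← -76° +7° = -69°
crank pin P = (r cos θ, r sin θ) = (11.109406, -28.940993)
h = r sin θ − e = -28.940993 − 1 = -29.940993
x = r cos θ + √(L² − h²) = 11.109406 + √(10000.0 − 896.4631) = 11.109406 + 95.412457 = 106.521863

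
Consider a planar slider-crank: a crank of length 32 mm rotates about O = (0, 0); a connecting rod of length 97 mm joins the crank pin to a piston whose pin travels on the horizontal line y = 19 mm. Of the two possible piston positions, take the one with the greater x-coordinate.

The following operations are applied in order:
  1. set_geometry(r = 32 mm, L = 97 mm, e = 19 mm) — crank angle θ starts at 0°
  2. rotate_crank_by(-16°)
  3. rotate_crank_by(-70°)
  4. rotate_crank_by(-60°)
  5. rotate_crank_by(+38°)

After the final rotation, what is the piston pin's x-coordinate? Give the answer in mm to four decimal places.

73.5698

set_geometry: r = 32 mm, L = 97 mm, e = 19 mm; θ ← 0°
rotate_crank_by(-16°): θ ← 0° -16° = -16°
rotate_crank_by(-70°): θ ← -16° -70° = -86°
rotate_crank_by(-60°): θ ← -86° -60° = -146°
rotate_crank_by(+38°): θ ← -146° +38° = -108°
crank pin P = (r cos θ, r sin θ) = (-9.888544, -30.433809)
h = r sin θ − e = -30.433809 − 19 = -49.433809
x = r cos θ + √(L² − h²) = -9.888544 + √(9409.0 − 2443.7014) = -9.888544 + 83.458364 = 73.569821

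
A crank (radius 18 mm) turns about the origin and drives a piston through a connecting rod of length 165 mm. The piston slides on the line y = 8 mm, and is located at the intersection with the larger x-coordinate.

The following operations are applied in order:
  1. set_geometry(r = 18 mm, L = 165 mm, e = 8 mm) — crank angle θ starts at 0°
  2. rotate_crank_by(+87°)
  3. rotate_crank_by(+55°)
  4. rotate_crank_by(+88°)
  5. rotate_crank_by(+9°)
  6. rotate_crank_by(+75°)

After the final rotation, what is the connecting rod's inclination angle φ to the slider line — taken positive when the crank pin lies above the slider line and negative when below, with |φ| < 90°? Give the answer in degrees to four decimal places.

set_geometry: r = 18 mm, L = 165 mm, e = 8 mm; θ ← 0°
rotate_crank_by(+87°): θ ← 0° +87° = 87°
rotate_crank_by(+55°): θ ← 87° +55° = 142°
rotate_crank_by(+88°): θ ← 142° +88° = 230°
rotate_crank_by(+9°): θ ← 230° +9° = 239°
rotate_crank_by(+75°): θ ← 239° +75° = 314°
crank pin P = (r cos θ, r sin θ) = (12.503851, -12.948116)
h = r sin θ − e = -12.948116 − 8 = -20.948116
sin φ = h / L = -20.948116 / 165 = -0.12695828
φ = arcsin(-0.12695828) = -7.293858°

-7.2939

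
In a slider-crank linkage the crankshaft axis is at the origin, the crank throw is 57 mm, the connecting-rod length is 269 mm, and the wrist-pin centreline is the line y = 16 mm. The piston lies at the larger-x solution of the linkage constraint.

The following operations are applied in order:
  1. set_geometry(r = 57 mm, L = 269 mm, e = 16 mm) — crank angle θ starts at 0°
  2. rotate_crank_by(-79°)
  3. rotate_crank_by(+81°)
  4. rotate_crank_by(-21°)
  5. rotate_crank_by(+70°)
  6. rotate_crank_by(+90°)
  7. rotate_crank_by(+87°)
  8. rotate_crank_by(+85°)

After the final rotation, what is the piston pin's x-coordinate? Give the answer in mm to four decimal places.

set_geometry: r = 57 mm, L = 269 mm, e = 16 mm; θ ← 0°
rotate_crank_by(-79°): θ ← 0° -79° = -79°
rotate_crank_by(+81°): θ ← -79° +81° = 2°
rotate_crank_by(-21°): θ ← 2° -21° = -19°
rotate_crank_by(+70°): θ ← -19° +70° = 51°
rotate_crank_by(+90°): θ ← 51° +90° = 141°
rotate_crank_by(+87°): θ ← 141° +87° = 228°
rotate_crank_by(+85°): θ ← 228° +85° = 313°
crank pin P = (r cos θ, r sin θ) = (38.873907, -41.687161)
h = r sin θ − e = -41.687161 − 16 = -57.687161
x = r cos θ + √(L² − h²) = 38.873907 + √(72361.0 − 3327.8085) = 38.873907 + 262.741682 = 301.615589

301.6156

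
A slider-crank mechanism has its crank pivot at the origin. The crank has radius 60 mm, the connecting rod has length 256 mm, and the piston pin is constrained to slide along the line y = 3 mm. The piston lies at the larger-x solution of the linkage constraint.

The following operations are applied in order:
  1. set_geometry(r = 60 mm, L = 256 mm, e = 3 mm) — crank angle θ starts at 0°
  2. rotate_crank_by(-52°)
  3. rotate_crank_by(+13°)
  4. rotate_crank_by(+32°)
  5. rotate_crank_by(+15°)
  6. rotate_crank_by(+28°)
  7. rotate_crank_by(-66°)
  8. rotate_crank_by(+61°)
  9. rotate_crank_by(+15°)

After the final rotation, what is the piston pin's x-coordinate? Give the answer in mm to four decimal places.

set_geometry: r = 60 mm, L = 256 mm, e = 3 mm; θ ← 0°
rotate_crank_by(-52°): θ ← 0° -52° = -52°
rotate_crank_by(+13°): θ ← -52° +13° = -39°
rotate_crank_by(+32°): θ ← -39° +32° = -7°
rotate_crank_by(+15°): θ ← -7° +15° = 8°
rotate_crank_by(+28°): θ ← 8° +28° = 36°
rotate_crank_by(-66°): θ ← 36° -66° = -30°
rotate_crank_by(+61°): θ ← -30° +61° = 31°
rotate_crank_by(+15°): θ ← 31° +15° = 46°
crank pin P = (r cos θ, r sin θ) = (41.679502, 43.160388)
h = r sin θ − e = 43.160388 − 3 = 40.160388
x = r cos θ + √(L² − h²) = 41.679502 + √(65536.0 − 1612.8568) = 41.679502 + 252.830266 = 294.509768

294.5098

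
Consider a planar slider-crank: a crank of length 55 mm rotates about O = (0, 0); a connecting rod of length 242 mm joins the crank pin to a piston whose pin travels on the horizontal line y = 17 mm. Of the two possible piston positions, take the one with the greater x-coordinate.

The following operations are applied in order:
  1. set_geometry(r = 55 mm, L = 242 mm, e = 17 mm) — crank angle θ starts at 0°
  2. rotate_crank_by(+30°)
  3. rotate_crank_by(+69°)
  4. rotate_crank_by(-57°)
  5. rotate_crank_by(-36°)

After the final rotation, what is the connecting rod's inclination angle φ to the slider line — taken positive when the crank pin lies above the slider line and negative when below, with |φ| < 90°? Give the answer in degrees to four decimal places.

set_geometry: r = 55 mm, L = 242 mm, e = 17 mm; θ ← 0°
rotate_crank_by(+30°): θ ← 0° +30° = 30°
rotate_crank_by(+69°): θ ← 30° +69° = 99°
rotate_crank_by(-57°): θ ← 99° -57° = 42°
rotate_crank_by(-36°): θ ← 42° -36° = 6°
crank pin P = (r cos θ, r sin θ) = (54.698704, 5.749065)
h = r sin θ − e = 5.749065 − 17 = -11.250935
sin φ = h / L = -11.250935 / 242 = -0.04649146
φ = arcsin(-0.04649146) = -2.664725°

-2.6647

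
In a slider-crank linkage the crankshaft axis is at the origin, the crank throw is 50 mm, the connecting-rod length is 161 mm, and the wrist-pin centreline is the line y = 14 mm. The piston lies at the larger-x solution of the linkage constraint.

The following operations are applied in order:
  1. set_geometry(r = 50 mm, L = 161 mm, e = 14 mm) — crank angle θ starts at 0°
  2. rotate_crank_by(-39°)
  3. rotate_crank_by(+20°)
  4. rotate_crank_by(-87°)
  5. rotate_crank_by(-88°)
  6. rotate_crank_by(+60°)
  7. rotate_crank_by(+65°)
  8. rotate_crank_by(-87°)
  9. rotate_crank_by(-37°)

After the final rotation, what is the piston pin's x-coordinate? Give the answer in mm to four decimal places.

112.2580

set_geometry: r = 50 mm, L = 161 mm, e = 14 mm; θ ← 0°
rotate_crank_by(-39°): θ ← 0° -39° = -39°
rotate_crank_by(+20°): θ ← -39° +20° = -19°
rotate_crank_by(-87°): θ ← -19° -87° = -106°
rotate_crank_by(-88°): θ ← -106° -88° = -194°
rotate_crank_by(+60°): θ ← -194° +60° = -134°
rotate_crank_by(+65°): θ ← -134° +65° = -69°
rotate_crank_by(-87°): θ ← -69° -87° = -156°
rotate_crank_by(-37°): θ ← -156° -37° = -193°
crank pin P = (r cos θ, r sin θ) = (-48.718503, 11.247553)
h = r sin θ − e = 11.247553 − 14 = -2.752447
x = r cos θ + √(L² − h²) = -48.718503 + √(25921.0 − 7.5760) = -48.718503 + 160.976470 = 112.257967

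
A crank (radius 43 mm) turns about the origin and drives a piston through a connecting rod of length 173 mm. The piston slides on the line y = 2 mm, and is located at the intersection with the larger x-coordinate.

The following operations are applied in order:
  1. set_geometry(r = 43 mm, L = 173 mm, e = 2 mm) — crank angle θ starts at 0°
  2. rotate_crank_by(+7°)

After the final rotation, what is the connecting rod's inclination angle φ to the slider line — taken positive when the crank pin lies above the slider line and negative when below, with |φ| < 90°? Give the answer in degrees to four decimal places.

set_geometry: r = 43 mm, L = 173 mm, e = 2 mm; θ ← 0°
rotate_crank_by(+7°): θ ← 0° +7° = 7°
crank pin P = (r cos θ, r sin θ) = (42.679485, 5.240382)
h = r sin θ − e = 5.240382 − 2 = 3.240382
sin φ = h / L = 3.240382 / 173 = 0.01873053
φ = arcsin(0.01873053) = 1.073243°

1.0732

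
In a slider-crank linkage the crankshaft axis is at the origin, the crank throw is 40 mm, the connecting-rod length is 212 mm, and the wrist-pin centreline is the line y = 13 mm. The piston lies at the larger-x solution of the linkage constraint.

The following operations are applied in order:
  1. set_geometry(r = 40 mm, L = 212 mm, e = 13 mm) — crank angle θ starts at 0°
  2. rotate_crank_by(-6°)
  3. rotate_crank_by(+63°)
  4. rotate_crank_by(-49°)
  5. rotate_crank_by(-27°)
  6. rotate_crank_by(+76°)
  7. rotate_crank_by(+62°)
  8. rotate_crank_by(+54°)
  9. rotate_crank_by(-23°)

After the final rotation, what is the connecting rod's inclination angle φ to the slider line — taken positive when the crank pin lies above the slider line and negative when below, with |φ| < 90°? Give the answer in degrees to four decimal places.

1.8922

set_geometry: r = 40 mm, L = 212 mm, e = 13 mm; θ ← 0°
rotate_crank_by(-6°): θ ← 0° -6° = -6°
rotate_crank_by(+63°): θ ← -6° +63° = 57°
rotate_crank_by(-49°): θ ← 57° -49° = 8°
rotate_crank_by(-27°): θ ← 8° -27° = -19°
rotate_crank_by(+76°): θ ← -19° +76° = 57°
rotate_crank_by(+62°): θ ← 57° +62° = 119°
rotate_crank_by(+54°): θ ← 119° +54° = 173°
rotate_crank_by(-23°): θ ← 173° -23° = 150°
crank pin P = (r cos θ, r sin θ) = (-34.641016, 20.000000)
h = r sin θ − e = 20.000000 − 13 = 7.000000
sin φ = h / L = 7.000000 / 212 = 0.03301887
φ = arcsin(0.03301887) = 1.892186°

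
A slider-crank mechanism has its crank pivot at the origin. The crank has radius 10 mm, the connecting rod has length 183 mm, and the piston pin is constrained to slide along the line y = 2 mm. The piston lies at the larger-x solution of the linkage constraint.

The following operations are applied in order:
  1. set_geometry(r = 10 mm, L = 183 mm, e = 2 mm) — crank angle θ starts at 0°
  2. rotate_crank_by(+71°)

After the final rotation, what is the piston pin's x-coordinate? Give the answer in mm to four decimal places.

186.1038

set_geometry: r = 10 mm, L = 183 mm, e = 2 mm; θ ← 0°
rotate_crank_by(+71°): θ ← 0° +71° = 71°
crank pin P = (r cos θ, r sin θ) = (3.255682, 9.455186)
h = r sin θ − e = 9.455186 − 2 = 7.455186
x = r cos θ + √(L² − h²) = 3.255682 + √(33489.0 − 55.5798) = 3.255682 + 182.848080 = 186.103761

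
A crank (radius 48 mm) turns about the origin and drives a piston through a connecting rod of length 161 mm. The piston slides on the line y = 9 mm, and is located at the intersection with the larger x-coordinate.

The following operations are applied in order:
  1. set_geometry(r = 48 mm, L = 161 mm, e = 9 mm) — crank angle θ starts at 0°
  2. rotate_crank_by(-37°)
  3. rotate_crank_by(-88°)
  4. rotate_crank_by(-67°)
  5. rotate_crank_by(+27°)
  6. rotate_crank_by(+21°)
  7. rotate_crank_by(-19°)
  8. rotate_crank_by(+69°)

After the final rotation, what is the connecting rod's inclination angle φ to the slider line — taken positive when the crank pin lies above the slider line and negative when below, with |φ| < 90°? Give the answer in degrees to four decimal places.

set_geometry: r = 48 mm, L = 161 mm, e = 9 mm; θ ← 0°
rotate_crank_by(-37°): θ ← 0° -37° = -37°
rotate_crank_by(-88°): θ ← -37° -88° = -125°
rotate_crank_by(-67°): θ ← -125° -67° = -192°
rotate_crank_by(+27°): θ ← -192° +27° = -165°
rotate_crank_by(+21°): θ ← -165° +21° = -144°
rotate_crank_by(-19°): θ ← -144° -19° = -163°
rotate_crank_by(+69°): θ ← -163° +69° = -94°
crank pin P = (r cos θ, r sin θ) = (-3.348311, -47.883074)
h = r sin θ − e = -47.883074 − 9 = -56.883074
sin φ = h / L = -56.883074 / 161 = -0.35331102
φ = arcsin(-0.35331102) = -20.689966°

-20.6900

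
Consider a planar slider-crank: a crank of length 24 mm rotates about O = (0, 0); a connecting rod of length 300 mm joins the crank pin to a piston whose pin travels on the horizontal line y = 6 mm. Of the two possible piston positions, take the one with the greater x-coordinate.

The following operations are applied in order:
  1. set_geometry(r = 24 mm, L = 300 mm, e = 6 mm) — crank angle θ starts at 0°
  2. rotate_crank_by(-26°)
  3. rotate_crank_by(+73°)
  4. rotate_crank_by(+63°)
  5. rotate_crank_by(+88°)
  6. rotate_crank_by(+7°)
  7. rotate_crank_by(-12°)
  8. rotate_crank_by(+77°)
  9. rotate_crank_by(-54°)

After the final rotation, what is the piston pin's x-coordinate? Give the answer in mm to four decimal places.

set_geometry: r = 24 mm, L = 300 mm, e = 6 mm; θ ← 0°
rotate_crank_by(-26°): θ ← 0° -26° = -26°
rotate_crank_by(+73°): θ ← -26° +73° = 47°
rotate_crank_by(+63°): θ ← 47° +63° = 110°
rotate_crank_by(+88°): θ ← 110° +88° = 198°
rotate_crank_by(+7°): θ ← 198° +7° = 205°
rotate_crank_by(-12°): θ ← 205° -12° = 193°
rotate_crank_by(+77°): θ ← 193° +77° = 270°
rotate_crank_by(-54°): θ ← 270° -54° = 216°
crank pin P = (r cos θ, r sin θ) = (-19.416408, -14.106846)
h = r sin θ − e = -14.106846 − 6 = -20.106846
x = r cos θ + √(L² − h²) = -19.416408 + √(90000.0 − 404.2853) = -19.416408 + 299.325433 = 279.909025

279.9090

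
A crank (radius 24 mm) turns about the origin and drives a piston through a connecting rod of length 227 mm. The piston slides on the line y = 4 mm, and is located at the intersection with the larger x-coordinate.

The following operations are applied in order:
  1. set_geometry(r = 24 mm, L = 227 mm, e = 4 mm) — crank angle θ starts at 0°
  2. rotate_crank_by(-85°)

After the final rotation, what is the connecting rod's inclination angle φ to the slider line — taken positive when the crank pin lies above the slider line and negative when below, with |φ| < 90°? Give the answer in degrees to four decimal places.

-7.0621

set_geometry: r = 24 mm, L = 227 mm, e = 4 mm; θ ← 0°
rotate_crank_by(-85°): θ ← 0° -85° = -85°
crank pin P = (r cos θ, r sin θ) = (2.091738, -23.908673)
h = r sin θ − e = -23.908673 − 4 = -27.908673
sin φ = h / L = -27.908673 / 227 = -0.12294569
φ = arcsin(-0.12294569) = -7.062138°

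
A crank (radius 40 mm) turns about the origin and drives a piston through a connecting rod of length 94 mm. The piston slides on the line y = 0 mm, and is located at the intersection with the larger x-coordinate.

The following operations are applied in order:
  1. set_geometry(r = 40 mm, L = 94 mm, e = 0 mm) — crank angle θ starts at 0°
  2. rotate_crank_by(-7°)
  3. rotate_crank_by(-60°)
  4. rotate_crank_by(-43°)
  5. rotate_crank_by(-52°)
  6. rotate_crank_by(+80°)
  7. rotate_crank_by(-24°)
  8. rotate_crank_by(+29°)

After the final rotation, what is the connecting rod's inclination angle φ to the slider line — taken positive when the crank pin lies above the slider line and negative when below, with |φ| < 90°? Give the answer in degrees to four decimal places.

set_geometry: r = 40 mm, L = 94 mm, e = 0 mm; θ ← 0°
rotate_crank_by(-7°): θ ← 0° -7° = -7°
rotate_crank_by(-60°): θ ← -7° -60° = -67°
rotate_crank_by(-43°): θ ← -67° -43° = -110°
rotate_crank_by(-52°): θ ← -110° -52° = -162°
rotate_crank_by(+80°): θ ← -162° +80° = -82°
rotate_crank_by(-24°): θ ← -82° -24° = -106°
rotate_crank_by(+29°): θ ← -106° +29° = -77°
crank pin P = (r cos θ, r sin θ) = (8.998042, -38.974803)
h = r sin θ − e = -38.974803 − 0 = -38.974803
sin φ = h / L = -38.974803 / 94 = -0.41462556
φ = arcsin(-0.41462556) = -24.495738°

-24.4957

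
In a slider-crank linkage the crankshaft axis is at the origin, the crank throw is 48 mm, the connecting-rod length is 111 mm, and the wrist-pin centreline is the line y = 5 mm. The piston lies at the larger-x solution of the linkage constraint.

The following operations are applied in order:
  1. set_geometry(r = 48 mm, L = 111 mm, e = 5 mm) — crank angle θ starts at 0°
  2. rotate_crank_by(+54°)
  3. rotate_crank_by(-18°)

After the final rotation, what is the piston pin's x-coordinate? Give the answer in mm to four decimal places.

147.3783

set_geometry: r = 48 mm, L = 111 mm, e = 5 mm; θ ← 0°
rotate_crank_by(+54°): θ ← 0° +54° = 54°
rotate_crank_by(-18°): θ ← 54° -18° = 36°
crank pin P = (r cos θ, r sin θ) = (38.832816, 28.213692)
h = r sin θ − e = 28.213692 − 5 = 23.213692
x = r cos θ + √(L² − h²) = 38.832816 + √(12321.0 − 538.8755) = 38.832816 + 108.545495 = 147.378311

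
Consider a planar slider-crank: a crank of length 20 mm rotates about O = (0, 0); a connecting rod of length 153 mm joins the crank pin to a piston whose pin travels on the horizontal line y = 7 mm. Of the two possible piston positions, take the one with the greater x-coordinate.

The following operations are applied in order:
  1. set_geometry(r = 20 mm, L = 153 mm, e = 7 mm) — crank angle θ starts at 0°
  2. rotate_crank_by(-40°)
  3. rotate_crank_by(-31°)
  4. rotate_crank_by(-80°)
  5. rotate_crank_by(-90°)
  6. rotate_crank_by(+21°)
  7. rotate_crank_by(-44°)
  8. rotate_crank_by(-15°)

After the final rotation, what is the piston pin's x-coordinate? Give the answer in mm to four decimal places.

set_geometry: r = 20 mm, L = 153 mm, e = 7 mm; θ ← 0°
rotate_crank_by(-40°): θ ← 0° -40° = -40°
rotate_crank_by(-31°): θ ← -40° -31° = -71°
rotate_crank_by(-80°): θ ← -71° -80° = -151°
rotate_crank_by(-90°): θ ← -151° -90° = -241°
rotate_crank_by(+21°): θ ← -241° +21° = -220°
rotate_crank_by(-44°): θ ← -220° -44° = -264°
rotate_crank_by(-15°): θ ← -264° -15° = -279°
crank pin P = (r cos θ, r sin θ) = (3.128689, 19.753767)
h = r sin θ − e = 19.753767 − 7 = 12.753767
x = r cos θ + √(L² − h²) = 3.128689 + √(23409.0 − 162.6586) = 3.128689 + 152.467509 = 155.596199

155.5962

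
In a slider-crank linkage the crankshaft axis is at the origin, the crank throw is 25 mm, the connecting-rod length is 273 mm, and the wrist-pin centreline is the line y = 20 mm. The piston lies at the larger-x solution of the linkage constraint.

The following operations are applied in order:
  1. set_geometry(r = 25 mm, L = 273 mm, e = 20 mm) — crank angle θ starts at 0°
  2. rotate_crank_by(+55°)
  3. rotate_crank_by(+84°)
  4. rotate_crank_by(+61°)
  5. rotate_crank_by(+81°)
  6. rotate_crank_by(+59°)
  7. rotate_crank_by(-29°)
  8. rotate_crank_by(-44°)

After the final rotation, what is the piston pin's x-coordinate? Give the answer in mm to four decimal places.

267.9630

set_geometry: r = 25 mm, L = 273 mm, e = 20 mm; θ ← 0°
rotate_crank_by(+55°): θ ← 0° +55° = 55°
rotate_crank_by(+84°): θ ← 55° +84° = 139°
rotate_crank_by(+61°): θ ← 139° +61° = 200°
rotate_crank_by(+81°): θ ← 200° +81° = 281°
rotate_crank_by(+59°): θ ← 281° +59° = 340°
rotate_crank_by(-29°): θ ← 340° -29° = 311°
rotate_crank_by(-44°): θ ← 311° -44° = 267°
crank pin P = (r cos θ, r sin θ) = (-1.308399, -24.965738)
h = r sin θ − e = -24.965738 − 20 = -44.965738
x = r cos θ + √(L² − h²) = -1.308399 + √(74529.0 − 2021.9176) = -1.308399 + 269.271392 = 267.962993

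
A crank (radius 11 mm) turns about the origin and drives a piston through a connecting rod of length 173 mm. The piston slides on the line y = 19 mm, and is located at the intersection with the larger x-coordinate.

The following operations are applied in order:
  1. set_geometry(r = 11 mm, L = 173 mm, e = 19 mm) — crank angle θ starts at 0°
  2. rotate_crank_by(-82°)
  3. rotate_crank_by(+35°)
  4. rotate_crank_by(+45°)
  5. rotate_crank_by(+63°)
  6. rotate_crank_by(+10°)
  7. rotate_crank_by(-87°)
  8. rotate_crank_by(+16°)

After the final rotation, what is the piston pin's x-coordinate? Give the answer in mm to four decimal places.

182.9535

set_geometry: r = 11 mm, L = 173 mm, e = 19 mm; θ ← 0°
rotate_crank_by(-82°): θ ← 0° -82° = -82°
rotate_crank_by(+35°): θ ← -82° +35° = -47°
rotate_crank_by(+45°): θ ← -47° +45° = -2°
rotate_crank_by(+63°): θ ← -2° +63° = 61°
rotate_crank_by(+10°): θ ← 61° +10° = 71°
rotate_crank_by(-87°): θ ← 71° -87° = -16°
rotate_crank_by(+16°): θ ← -16° +16° = 0°
crank pin P = (r cos θ, r sin θ) = (11.000000, 0.000000)
h = r sin θ − e = 0.000000 − 19 = -19.000000
x = r cos θ + √(L² − h²) = 11.000000 + √(29929.0 − 361.0000) = 11.000000 + 171.953482 = 182.953482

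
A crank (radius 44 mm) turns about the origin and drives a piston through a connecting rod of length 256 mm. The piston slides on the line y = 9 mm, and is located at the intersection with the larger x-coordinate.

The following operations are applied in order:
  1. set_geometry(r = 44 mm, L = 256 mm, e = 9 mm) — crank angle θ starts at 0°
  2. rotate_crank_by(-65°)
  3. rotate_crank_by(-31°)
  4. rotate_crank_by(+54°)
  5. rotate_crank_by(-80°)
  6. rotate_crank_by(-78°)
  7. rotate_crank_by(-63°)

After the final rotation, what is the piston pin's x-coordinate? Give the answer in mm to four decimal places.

248.2789

set_geometry: r = 44 mm, L = 256 mm, e = 9 mm; θ ← 0°
rotate_crank_by(-65°): θ ← 0° -65° = -65°
rotate_crank_by(-31°): θ ← -65° -31° = -96°
rotate_crank_by(+54°): θ ← -96° +54° = -42°
rotate_crank_by(-80°): θ ← -42° -80° = -122°
rotate_crank_by(-78°): θ ← -122° -78° = -200°
rotate_crank_by(-63°): θ ← -200° -63° = -263°
crank pin P = (r cos θ, r sin θ) = (-5.362251, 43.672031)
h = r sin θ − e = 43.672031 − 9 = 34.672031
x = r cos θ + √(L² − h²) = -5.362251 + √(65536.0 − 1202.1497) = -5.362251 + 253.641184 = 248.278933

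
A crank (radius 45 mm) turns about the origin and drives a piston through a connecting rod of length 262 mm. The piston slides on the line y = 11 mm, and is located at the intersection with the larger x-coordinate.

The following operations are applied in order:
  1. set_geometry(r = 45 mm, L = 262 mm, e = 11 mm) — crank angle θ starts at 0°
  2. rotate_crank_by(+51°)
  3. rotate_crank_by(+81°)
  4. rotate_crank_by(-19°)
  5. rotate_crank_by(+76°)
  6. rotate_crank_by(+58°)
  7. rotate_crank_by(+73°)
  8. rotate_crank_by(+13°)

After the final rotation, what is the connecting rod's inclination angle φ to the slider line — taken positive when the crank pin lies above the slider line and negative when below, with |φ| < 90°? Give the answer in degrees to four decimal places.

set_geometry: r = 45 mm, L = 262 mm, e = 11 mm; θ ← 0°
rotate_crank_by(+51°): θ ← 0° +51° = 51°
rotate_crank_by(+81°): θ ← 51° +81° = 132°
rotate_crank_by(-19°): θ ← 132° -19° = 113°
rotate_crank_by(+76°): θ ← 113° +76° = 189°
rotate_crank_by(+58°): θ ← 189° +58° = 247°
rotate_crank_by(+73°): θ ← 247° +73° = 320°
rotate_crank_by(+13°): θ ← 320° +13° = 333°
crank pin P = (r cos θ, r sin θ) = (40.095294, -20.429572)
h = r sin θ − e = -20.429572 − 11 = -31.429572
sin φ = h / L = -31.429572 / 262 = -0.11996020
φ = arcsin(-0.11996020) = -6.889806°

-6.8898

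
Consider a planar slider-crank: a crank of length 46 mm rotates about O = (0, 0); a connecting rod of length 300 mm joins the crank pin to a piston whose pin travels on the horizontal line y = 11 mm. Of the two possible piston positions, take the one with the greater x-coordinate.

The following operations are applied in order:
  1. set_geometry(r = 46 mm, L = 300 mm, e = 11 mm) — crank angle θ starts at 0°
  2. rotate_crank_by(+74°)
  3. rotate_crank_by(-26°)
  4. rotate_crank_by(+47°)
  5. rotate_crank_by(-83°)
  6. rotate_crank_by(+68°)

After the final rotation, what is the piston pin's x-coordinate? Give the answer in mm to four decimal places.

set_geometry: r = 46 mm, L = 300 mm, e = 11 mm; θ ← 0°
rotate_crank_by(+74°): θ ← 0° +74° = 74°
rotate_crank_by(-26°): θ ← 74° -26° = 48°
rotate_crank_by(+47°): θ ← 48° +47° = 95°
rotate_crank_by(-83°): θ ← 95° -83° = 12°
rotate_crank_by(+68°): θ ← 12° +68° = 80°
crank pin P = (r cos θ, r sin θ) = (7.987816, 45.301157)
h = r sin θ − e = 45.301157 − 11 = 34.301157
x = r cos θ + √(L² − h²) = 7.987816 + √(90000.0 − 1176.5693) = 7.987816 + 298.032600 = 306.020416

306.0204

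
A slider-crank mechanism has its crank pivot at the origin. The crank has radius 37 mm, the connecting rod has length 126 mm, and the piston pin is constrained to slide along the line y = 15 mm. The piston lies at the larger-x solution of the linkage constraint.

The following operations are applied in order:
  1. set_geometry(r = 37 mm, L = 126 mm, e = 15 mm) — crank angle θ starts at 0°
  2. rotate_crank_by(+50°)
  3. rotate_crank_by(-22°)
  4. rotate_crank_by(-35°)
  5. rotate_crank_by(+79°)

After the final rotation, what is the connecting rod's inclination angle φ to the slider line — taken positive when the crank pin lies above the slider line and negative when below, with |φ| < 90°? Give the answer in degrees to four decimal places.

set_geometry: r = 37 mm, L = 126 mm, e = 15 mm; θ ← 0°
rotate_crank_by(+50°): θ ← 0° +50° = 50°
rotate_crank_by(-22°): θ ← 50° -22° = 28°
rotate_crank_by(-35°): θ ← 28° -35° = -7°
rotate_crank_by(+79°): θ ← -7° +79° = 72°
crank pin P = (r cos θ, r sin θ) = (11.433629, 35.189091)
h = r sin θ − e = 35.189091 − 15 = 20.189091
sin φ = h / L = 20.189091 / 126 = 0.16023088
φ = arcsin(0.16023088) = 9.220298°

9.2203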